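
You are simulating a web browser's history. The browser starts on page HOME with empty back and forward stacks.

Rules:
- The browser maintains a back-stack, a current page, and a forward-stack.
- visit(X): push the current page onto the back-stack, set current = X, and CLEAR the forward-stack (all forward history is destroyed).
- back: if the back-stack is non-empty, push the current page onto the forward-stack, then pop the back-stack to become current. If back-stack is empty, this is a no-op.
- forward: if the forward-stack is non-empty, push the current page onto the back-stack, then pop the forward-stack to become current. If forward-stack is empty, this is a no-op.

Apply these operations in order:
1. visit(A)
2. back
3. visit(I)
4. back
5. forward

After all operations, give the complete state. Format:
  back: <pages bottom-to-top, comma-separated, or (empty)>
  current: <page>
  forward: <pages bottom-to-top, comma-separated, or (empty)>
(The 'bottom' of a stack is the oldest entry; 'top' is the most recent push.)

After 1 (visit(A)): cur=A back=1 fwd=0
After 2 (back): cur=HOME back=0 fwd=1
After 3 (visit(I)): cur=I back=1 fwd=0
After 4 (back): cur=HOME back=0 fwd=1
After 5 (forward): cur=I back=1 fwd=0

Answer: back: HOME
current: I
forward: (empty)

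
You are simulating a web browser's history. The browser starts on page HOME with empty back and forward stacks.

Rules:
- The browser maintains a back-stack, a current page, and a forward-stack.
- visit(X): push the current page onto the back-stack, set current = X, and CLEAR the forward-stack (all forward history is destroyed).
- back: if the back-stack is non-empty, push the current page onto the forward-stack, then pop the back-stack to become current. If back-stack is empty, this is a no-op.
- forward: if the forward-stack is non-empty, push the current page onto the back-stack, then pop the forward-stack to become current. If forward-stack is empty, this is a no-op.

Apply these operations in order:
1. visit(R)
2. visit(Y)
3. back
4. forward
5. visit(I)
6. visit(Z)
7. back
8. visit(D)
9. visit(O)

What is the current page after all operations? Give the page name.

After 1 (visit(R)): cur=R back=1 fwd=0
After 2 (visit(Y)): cur=Y back=2 fwd=0
After 3 (back): cur=R back=1 fwd=1
After 4 (forward): cur=Y back=2 fwd=0
After 5 (visit(I)): cur=I back=3 fwd=0
After 6 (visit(Z)): cur=Z back=4 fwd=0
After 7 (back): cur=I back=3 fwd=1
After 8 (visit(D)): cur=D back=4 fwd=0
After 9 (visit(O)): cur=O back=5 fwd=0

Answer: O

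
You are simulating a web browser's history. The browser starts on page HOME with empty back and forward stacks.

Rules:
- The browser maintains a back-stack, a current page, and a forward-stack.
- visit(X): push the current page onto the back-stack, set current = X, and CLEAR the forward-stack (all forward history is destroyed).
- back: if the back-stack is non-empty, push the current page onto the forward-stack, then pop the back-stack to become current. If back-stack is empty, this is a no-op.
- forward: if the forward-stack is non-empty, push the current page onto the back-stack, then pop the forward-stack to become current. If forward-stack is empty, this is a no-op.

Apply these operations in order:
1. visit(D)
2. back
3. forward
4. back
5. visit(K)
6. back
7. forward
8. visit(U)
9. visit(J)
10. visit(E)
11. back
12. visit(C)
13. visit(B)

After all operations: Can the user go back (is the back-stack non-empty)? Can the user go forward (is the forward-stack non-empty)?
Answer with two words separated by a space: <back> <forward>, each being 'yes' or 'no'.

After 1 (visit(D)): cur=D back=1 fwd=0
After 2 (back): cur=HOME back=0 fwd=1
After 3 (forward): cur=D back=1 fwd=0
After 4 (back): cur=HOME back=0 fwd=1
After 5 (visit(K)): cur=K back=1 fwd=0
After 6 (back): cur=HOME back=0 fwd=1
After 7 (forward): cur=K back=1 fwd=0
After 8 (visit(U)): cur=U back=2 fwd=0
After 9 (visit(J)): cur=J back=3 fwd=0
After 10 (visit(E)): cur=E back=4 fwd=0
After 11 (back): cur=J back=3 fwd=1
After 12 (visit(C)): cur=C back=4 fwd=0
After 13 (visit(B)): cur=B back=5 fwd=0

Answer: yes no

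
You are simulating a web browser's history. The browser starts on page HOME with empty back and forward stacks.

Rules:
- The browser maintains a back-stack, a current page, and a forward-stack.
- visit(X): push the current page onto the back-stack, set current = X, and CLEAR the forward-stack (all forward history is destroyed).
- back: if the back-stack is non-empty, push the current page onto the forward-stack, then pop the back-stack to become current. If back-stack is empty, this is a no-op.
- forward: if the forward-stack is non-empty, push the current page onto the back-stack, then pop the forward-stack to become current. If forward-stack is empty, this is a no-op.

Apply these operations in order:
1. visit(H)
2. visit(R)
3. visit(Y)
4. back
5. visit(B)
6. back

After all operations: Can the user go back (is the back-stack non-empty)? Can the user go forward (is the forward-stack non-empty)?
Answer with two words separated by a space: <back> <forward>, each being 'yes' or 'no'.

Answer: yes yes

Derivation:
After 1 (visit(H)): cur=H back=1 fwd=0
After 2 (visit(R)): cur=R back=2 fwd=0
After 3 (visit(Y)): cur=Y back=3 fwd=0
After 4 (back): cur=R back=2 fwd=1
After 5 (visit(B)): cur=B back=3 fwd=0
After 6 (back): cur=R back=2 fwd=1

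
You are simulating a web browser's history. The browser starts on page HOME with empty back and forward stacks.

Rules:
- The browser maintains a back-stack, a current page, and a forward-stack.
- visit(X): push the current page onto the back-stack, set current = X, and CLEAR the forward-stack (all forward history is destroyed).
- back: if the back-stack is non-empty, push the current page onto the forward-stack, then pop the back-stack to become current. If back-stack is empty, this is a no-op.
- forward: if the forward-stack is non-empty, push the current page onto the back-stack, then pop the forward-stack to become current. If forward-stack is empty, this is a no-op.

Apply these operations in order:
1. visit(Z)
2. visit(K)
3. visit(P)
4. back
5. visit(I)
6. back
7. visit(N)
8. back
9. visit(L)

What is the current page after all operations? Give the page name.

Answer: L

Derivation:
After 1 (visit(Z)): cur=Z back=1 fwd=0
After 2 (visit(K)): cur=K back=2 fwd=0
After 3 (visit(P)): cur=P back=3 fwd=0
After 4 (back): cur=K back=2 fwd=1
After 5 (visit(I)): cur=I back=3 fwd=0
After 6 (back): cur=K back=2 fwd=1
After 7 (visit(N)): cur=N back=3 fwd=0
After 8 (back): cur=K back=2 fwd=1
After 9 (visit(L)): cur=L back=3 fwd=0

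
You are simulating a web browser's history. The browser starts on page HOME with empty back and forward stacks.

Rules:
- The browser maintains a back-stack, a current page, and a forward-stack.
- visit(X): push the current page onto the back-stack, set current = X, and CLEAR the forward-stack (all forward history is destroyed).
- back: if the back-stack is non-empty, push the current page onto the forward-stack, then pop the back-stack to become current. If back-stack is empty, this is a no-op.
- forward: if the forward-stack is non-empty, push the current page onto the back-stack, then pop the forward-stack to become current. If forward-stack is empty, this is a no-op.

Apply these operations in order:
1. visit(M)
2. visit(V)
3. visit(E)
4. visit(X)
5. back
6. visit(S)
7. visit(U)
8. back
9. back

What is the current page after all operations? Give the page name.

Answer: E

Derivation:
After 1 (visit(M)): cur=M back=1 fwd=0
After 2 (visit(V)): cur=V back=2 fwd=0
After 3 (visit(E)): cur=E back=3 fwd=0
After 4 (visit(X)): cur=X back=4 fwd=0
After 5 (back): cur=E back=3 fwd=1
After 6 (visit(S)): cur=S back=4 fwd=0
After 7 (visit(U)): cur=U back=5 fwd=0
After 8 (back): cur=S back=4 fwd=1
After 9 (back): cur=E back=3 fwd=2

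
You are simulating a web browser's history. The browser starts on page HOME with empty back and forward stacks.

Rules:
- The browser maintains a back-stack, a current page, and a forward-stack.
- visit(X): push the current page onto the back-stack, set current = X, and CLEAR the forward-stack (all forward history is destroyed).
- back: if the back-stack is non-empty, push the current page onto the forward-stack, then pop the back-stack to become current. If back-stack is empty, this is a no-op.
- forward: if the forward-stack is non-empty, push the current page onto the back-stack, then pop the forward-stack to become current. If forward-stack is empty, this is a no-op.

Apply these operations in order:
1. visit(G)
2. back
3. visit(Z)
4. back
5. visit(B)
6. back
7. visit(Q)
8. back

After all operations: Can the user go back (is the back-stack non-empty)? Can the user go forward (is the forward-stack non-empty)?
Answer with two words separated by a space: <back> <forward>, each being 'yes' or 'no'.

Answer: no yes

Derivation:
After 1 (visit(G)): cur=G back=1 fwd=0
After 2 (back): cur=HOME back=0 fwd=1
After 3 (visit(Z)): cur=Z back=1 fwd=0
After 4 (back): cur=HOME back=0 fwd=1
After 5 (visit(B)): cur=B back=1 fwd=0
After 6 (back): cur=HOME back=0 fwd=1
After 7 (visit(Q)): cur=Q back=1 fwd=0
After 8 (back): cur=HOME back=0 fwd=1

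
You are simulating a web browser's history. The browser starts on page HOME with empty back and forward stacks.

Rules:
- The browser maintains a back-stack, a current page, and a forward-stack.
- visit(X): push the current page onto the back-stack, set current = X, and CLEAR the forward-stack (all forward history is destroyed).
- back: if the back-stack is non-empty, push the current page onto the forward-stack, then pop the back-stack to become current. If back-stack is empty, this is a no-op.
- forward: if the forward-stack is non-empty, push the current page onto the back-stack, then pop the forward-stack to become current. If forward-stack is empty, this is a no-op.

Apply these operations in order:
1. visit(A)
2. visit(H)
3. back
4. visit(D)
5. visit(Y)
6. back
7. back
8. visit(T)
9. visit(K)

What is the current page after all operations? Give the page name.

Answer: K

Derivation:
After 1 (visit(A)): cur=A back=1 fwd=0
After 2 (visit(H)): cur=H back=2 fwd=0
After 3 (back): cur=A back=1 fwd=1
After 4 (visit(D)): cur=D back=2 fwd=0
After 5 (visit(Y)): cur=Y back=3 fwd=0
After 6 (back): cur=D back=2 fwd=1
After 7 (back): cur=A back=1 fwd=2
After 8 (visit(T)): cur=T back=2 fwd=0
After 9 (visit(K)): cur=K back=3 fwd=0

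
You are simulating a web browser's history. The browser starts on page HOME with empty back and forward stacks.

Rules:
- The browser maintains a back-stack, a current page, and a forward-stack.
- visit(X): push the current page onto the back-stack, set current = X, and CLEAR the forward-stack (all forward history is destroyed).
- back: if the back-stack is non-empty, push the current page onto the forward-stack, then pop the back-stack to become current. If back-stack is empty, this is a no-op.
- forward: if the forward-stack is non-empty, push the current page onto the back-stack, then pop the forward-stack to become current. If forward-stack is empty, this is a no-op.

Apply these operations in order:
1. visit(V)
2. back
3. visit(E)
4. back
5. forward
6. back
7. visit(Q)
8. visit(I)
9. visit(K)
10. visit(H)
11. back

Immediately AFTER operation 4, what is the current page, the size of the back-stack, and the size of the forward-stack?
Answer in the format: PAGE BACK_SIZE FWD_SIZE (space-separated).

After 1 (visit(V)): cur=V back=1 fwd=0
After 2 (back): cur=HOME back=0 fwd=1
After 3 (visit(E)): cur=E back=1 fwd=0
After 4 (back): cur=HOME back=0 fwd=1

HOME 0 1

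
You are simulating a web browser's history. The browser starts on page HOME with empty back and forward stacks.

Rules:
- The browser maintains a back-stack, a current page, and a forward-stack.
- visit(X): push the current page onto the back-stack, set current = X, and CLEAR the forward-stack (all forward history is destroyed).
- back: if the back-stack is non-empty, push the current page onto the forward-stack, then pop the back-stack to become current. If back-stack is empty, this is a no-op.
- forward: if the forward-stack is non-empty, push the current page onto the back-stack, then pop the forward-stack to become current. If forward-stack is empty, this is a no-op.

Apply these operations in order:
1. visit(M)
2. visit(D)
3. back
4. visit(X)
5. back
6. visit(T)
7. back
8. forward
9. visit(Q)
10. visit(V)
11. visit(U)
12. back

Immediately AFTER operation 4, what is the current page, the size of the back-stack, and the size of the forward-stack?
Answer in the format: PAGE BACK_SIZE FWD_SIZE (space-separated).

After 1 (visit(M)): cur=M back=1 fwd=0
After 2 (visit(D)): cur=D back=2 fwd=0
After 3 (back): cur=M back=1 fwd=1
After 4 (visit(X)): cur=X back=2 fwd=0

X 2 0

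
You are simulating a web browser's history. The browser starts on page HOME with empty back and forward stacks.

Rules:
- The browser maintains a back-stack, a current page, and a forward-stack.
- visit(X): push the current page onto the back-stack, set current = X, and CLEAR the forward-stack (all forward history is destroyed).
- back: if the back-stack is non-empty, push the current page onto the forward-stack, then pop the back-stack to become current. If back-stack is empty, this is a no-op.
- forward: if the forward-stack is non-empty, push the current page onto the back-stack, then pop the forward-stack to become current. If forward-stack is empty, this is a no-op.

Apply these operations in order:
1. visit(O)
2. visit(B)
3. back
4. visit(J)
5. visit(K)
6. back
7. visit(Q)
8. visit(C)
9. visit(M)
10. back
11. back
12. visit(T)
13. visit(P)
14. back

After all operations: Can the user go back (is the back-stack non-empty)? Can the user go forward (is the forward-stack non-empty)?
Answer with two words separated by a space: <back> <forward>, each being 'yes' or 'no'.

Answer: yes yes

Derivation:
After 1 (visit(O)): cur=O back=1 fwd=0
After 2 (visit(B)): cur=B back=2 fwd=0
After 3 (back): cur=O back=1 fwd=1
After 4 (visit(J)): cur=J back=2 fwd=0
After 5 (visit(K)): cur=K back=3 fwd=0
After 6 (back): cur=J back=2 fwd=1
After 7 (visit(Q)): cur=Q back=3 fwd=0
After 8 (visit(C)): cur=C back=4 fwd=0
After 9 (visit(M)): cur=M back=5 fwd=0
After 10 (back): cur=C back=4 fwd=1
After 11 (back): cur=Q back=3 fwd=2
After 12 (visit(T)): cur=T back=4 fwd=0
After 13 (visit(P)): cur=P back=5 fwd=0
After 14 (back): cur=T back=4 fwd=1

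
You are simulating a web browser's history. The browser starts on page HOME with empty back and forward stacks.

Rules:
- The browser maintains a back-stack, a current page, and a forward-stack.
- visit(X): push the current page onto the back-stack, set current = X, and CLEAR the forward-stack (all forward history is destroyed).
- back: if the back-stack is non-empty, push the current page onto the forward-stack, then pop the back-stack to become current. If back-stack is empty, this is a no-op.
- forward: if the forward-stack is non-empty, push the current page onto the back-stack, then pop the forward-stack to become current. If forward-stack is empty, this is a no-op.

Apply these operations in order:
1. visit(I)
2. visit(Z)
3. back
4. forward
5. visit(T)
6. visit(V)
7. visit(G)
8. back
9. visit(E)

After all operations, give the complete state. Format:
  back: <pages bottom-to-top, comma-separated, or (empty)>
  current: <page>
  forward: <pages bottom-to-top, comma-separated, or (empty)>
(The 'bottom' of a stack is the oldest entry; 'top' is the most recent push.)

Answer: back: HOME,I,Z,T,V
current: E
forward: (empty)

Derivation:
After 1 (visit(I)): cur=I back=1 fwd=0
After 2 (visit(Z)): cur=Z back=2 fwd=0
After 3 (back): cur=I back=1 fwd=1
After 4 (forward): cur=Z back=2 fwd=0
After 5 (visit(T)): cur=T back=3 fwd=0
After 6 (visit(V)): cur=V back=4 fwd=0
After 7 (visit(G)): cur=G back=5 fwd=0
After 8 (back): cur=V back=4 fwd=1
After 9 (visit(E)): cur=E back=5 fwd=0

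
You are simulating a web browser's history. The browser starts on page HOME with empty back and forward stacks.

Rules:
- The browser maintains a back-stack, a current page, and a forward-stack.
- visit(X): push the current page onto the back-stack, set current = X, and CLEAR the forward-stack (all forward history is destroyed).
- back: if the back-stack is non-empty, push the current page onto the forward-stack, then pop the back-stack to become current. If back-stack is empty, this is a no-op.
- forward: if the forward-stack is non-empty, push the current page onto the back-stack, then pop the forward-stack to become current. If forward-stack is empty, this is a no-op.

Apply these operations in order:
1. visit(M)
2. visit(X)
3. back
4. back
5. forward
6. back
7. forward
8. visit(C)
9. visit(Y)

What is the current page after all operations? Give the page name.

After 1 (visit(M)): cur=M back=1 fwd=0
After 2 (visit(X)): cur=X back=2 fwd=0
After 3 (back): cur=M back=1 fwd=1
After 4 (back): cur=HOME back=0 fwd=2
After 5 (forward): cur=M back=1 fwd=1
After 6 (back): cur=HOME back=0 fwd=2
After 7 (forward): cur=M back=1 fwd=1
After 8 (visit(C)): cur=C back=2 fwd=0
After 9 (visit(Y)): cur=Y back=3 fwd=0

Answer: Y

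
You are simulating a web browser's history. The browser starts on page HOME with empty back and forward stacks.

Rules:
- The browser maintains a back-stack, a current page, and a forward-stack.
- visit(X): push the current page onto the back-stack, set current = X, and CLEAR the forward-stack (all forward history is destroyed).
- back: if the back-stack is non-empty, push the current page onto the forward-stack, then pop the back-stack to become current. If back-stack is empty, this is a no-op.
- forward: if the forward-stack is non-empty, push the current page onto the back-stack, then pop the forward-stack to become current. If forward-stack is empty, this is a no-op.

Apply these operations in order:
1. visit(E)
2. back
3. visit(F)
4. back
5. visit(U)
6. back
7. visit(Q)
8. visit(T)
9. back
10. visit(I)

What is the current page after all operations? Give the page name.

After 1 (visit(E)): cur=E back=1 fwd=0
After 2 (back): cur=HOME back=0 fwd=1
After 3 (visit(F)): cur=F back=1 fwd=0
After 4 (back): cur=HOME back=0 fwd=1
After 5 (visit(U)): cur=U back=1 fwd=0
After 6 (back): cur=HOME back=0 fwd=1
After 7 (visit(Q)): cur=Q back=1 fwd=0
After 8 (visit(T)): cur=T back=2 fwd=0
After 9 (back): cur=Q back=1 fwd=1
After 10 (visit(I)): cur=I back=2 fwd=0

Answer: I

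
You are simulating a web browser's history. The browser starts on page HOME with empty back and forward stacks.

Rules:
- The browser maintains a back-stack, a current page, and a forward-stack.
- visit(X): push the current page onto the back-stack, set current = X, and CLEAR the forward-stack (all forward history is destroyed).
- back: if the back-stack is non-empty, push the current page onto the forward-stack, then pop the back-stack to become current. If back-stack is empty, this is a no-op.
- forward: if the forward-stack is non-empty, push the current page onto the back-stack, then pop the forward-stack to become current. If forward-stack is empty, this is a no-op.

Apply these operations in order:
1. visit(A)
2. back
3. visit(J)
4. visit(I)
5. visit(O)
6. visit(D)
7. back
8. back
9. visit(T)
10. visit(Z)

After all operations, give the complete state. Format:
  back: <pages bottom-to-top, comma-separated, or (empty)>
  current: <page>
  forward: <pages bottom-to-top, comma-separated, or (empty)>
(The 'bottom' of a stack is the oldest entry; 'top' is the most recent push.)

After 1 (visit(A)): cur=A back=1 fwd=0
After 2 (back): cur=HOME back=0 fwd=1
After 3 (visit(J)): cur=J back=1 fwd=0
After 4 (visit(I)): cur=I back=2 fwd=0
After 5 (visit(O)): cur=O back=3 fwd=0
After 6 (visit(D)): cur=D back=4 fwd=0
After 7 (back): cur=O back=3 fwd=1
After 8 (back): cur=I back=2 fwd=2
After 9 (visit(T)): cur=T back=3 fwd=0
After 10 (visit(Z)): cur=Z back=4 fwd=0

Answer: back: HOME,J,I,T
current: Z
forward: (empty)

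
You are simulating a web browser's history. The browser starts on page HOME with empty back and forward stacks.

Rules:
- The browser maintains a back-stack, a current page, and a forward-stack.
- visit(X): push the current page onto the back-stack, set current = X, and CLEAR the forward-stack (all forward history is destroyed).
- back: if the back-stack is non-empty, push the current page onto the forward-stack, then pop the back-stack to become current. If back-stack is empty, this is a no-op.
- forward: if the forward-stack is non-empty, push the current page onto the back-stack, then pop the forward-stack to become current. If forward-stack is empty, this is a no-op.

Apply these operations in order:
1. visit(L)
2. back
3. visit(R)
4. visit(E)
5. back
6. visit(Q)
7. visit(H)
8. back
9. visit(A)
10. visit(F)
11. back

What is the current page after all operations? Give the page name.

Answer: A

Derivation:
After 1 (visit(L)): cur=L back=1 fwd=0
After 2 (back): cur=HOME back=0 fwd=1
After 3 (visit(R)): cur=R back=1 fwd=0
After 4 (visit(E)): cur=E back=2 fwd=0
After 5 (back): cur=R back=1 fwd=1
After 6 (visit(Q)): cur=Q back=2 fwd=0
After 7 (visit(H)): cur=H back=3 fwd=0
After 8 (back): cur=Q back=2 fwd=1
After 9 (visit(A)): cur=A back=3 fwd=0
After 10 (visit(F)): cur=F back=4 fwd=0
After 11 (back): cur=A back=3 fwd=1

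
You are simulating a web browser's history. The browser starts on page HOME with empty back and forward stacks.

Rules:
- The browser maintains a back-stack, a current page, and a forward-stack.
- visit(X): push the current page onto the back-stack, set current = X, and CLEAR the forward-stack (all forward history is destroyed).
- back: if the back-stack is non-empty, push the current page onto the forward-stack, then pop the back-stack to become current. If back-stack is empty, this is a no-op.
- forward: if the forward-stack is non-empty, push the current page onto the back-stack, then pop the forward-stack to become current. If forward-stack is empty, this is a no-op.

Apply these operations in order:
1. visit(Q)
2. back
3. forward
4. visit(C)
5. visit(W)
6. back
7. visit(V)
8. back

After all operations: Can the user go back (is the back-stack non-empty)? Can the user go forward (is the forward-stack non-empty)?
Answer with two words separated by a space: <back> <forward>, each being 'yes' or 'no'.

Answer: yes yes

Derivation:
After 1 (visit(Q)): cur=Q back=1 fwd=0
After 2 (back): cur=HOME back=0 fwd=1
After 3 (forward): cur=Q back=1 fwd=0
After 4 (visit(C)): cur=C back=2 fwd=0
After 5 (visit(W)): cur=W back=3 fwd=0
After 6 (back): cur=C back=2 fwd=1
After 7 (visit(V)): cur=V back=3 fwd=0
After 8 (back): cur=C back=2 fwd=1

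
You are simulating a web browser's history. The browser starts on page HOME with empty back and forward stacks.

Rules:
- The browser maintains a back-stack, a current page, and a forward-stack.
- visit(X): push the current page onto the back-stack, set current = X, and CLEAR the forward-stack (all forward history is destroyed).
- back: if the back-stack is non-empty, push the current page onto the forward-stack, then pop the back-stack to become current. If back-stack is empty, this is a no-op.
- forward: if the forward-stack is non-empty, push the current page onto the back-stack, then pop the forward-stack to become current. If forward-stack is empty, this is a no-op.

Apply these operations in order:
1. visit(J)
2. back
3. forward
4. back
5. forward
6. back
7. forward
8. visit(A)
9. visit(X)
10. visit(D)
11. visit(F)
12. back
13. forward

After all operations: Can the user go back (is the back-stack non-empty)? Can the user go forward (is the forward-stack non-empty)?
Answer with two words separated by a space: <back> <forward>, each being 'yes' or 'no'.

After 1 (visit(J)): cur=J back=1 fwd=0
After 2 (back): cur=HOME back=0 fwd=1
After 3 (forward): cur=J back=1 fwd=0
After 4 (back): cur=HOME back=0 fwd=1
After 5 (forward): cur=J back=1 fwd=0
After 6 (back): cur=HOME back=0 fwd=1
After 7 (forward): cur=J back=1 fwd=0
After 8 (visit(A)): cur=A back=2 fwd=0
After 9 (visit(X)): cur=X back=3 fwd=0
After 10 (visit(D)): cur=D back=4 fwd=0
After 11 (visit(F)): cur=F back=5 fwd=0
After 12 (back): cur=D back=4 fwd=1
After 13 (forward): cur=F back=5 fwd=0

Answer: yes no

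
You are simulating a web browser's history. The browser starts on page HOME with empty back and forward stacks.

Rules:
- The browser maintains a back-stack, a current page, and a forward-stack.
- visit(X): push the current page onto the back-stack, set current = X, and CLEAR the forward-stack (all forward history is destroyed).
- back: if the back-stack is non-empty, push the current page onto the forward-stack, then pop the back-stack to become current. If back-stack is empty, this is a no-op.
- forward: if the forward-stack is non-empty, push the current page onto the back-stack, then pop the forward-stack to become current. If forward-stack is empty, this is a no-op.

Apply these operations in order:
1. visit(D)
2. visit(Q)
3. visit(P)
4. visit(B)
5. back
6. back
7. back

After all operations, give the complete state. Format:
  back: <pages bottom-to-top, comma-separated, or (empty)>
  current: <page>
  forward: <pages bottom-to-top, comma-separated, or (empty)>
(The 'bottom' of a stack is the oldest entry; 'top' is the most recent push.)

Answer: back: HOME
current: D
forward: B,P,Q

Derivation:
After 1 (visit(D)): cur=D back=1 fwd=0
After 2 (visit(Q)): cur=Q back=2 fwd=0
After 3 (visit(P)): cur=P back=3 fwd=0
After 4 (visit(B)): cur=B back=4 fwd=0
After 5 (back): cur=P back=3 fwd=1
After 6 (back): cur=Q back=2 fwd=2
After 7 (back): cur=D back=1 fwd=3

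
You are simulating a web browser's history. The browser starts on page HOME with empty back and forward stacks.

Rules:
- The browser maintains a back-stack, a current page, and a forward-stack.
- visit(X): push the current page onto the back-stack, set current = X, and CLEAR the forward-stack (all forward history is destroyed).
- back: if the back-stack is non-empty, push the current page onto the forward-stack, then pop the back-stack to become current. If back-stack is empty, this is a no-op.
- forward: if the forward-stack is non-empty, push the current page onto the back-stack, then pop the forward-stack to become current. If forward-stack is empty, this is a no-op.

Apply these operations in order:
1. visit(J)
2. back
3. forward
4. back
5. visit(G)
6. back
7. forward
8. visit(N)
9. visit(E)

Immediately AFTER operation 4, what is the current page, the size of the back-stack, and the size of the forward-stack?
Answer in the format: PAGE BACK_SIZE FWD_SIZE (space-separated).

After 1 (visit(J)): cur=J back=1 fwd=0
After 2 (back): cur=HOME back=0 fwd=1
After 3 (forward): cur=J back=1 fwd=0
After 4 (back): cur=HOME back=0 fwd=1

HOME 0 1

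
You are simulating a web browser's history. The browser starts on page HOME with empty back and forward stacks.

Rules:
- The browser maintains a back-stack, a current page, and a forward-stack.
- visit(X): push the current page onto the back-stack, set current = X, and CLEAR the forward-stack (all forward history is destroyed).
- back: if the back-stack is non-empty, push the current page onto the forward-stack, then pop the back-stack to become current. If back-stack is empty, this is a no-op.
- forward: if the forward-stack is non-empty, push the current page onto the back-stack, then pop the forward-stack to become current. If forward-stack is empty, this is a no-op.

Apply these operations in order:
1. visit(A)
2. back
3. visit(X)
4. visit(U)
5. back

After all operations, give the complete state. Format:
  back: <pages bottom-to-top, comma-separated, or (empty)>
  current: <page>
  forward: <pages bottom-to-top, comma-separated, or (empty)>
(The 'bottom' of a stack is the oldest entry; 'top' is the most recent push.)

After 1 (visit(A)): cur=A back=1 fwd=0
After 2 (back): cur=HOME back=0 fwd=1
After 3 (visit(X)): cur=X back=1 fwd=0
After 4 (visit(U)): cur=U back=2 fwd=0
After 5 (back): cur=X back=1 fwd=1

Answer: back: HOME
current: X
forward: U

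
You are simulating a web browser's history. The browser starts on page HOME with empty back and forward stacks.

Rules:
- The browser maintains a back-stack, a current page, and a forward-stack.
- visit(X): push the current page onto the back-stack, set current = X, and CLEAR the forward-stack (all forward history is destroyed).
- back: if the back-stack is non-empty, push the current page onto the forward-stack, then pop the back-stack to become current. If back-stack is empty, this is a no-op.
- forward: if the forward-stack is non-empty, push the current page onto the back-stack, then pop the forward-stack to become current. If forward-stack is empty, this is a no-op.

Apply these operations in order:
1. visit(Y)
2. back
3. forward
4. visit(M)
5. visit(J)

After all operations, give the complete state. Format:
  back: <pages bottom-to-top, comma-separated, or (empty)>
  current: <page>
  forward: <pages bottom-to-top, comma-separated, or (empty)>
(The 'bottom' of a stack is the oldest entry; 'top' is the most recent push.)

Answer: back: HOME,Y,M
current: J
forward: (empty)

Derivation:
After 1 (visit(Y)): cur=Y back=1 fwd=0
After 2 (back): cur=HOME back=0 fwd=1
After 3 (forward): cur=Y back=1 fwd=0
After 4 (visit(M)): cur=M back=2 fwd=0
After 5 (visit(J)): cur=J back=3 fwd=0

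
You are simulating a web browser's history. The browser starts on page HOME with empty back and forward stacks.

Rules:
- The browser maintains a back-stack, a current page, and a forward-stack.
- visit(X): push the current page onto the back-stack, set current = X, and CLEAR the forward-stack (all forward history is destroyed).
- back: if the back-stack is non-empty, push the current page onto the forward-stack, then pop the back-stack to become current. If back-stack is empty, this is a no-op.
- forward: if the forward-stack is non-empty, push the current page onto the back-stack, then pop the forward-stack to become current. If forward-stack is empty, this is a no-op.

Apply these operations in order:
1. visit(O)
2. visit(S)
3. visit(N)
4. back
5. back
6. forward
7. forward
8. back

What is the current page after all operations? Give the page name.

After 1 (visit(O)): cur=O back=1 fwd=0
After 2 (visit(S)): cur=S back=2 fwd=0
After 3 (visit(N)): cur=N back=3 fwd=0
After 4 (back): cur=S back=2 fwd=1
After 5 (back): cur=O back=1 fwd=2
After 6 (forward): cur=S back=2 fwd=1
After 7 (forward): cur=N back=3 fwd=0
After 8 (back): cur=S back=2 fwd=1

Answer: S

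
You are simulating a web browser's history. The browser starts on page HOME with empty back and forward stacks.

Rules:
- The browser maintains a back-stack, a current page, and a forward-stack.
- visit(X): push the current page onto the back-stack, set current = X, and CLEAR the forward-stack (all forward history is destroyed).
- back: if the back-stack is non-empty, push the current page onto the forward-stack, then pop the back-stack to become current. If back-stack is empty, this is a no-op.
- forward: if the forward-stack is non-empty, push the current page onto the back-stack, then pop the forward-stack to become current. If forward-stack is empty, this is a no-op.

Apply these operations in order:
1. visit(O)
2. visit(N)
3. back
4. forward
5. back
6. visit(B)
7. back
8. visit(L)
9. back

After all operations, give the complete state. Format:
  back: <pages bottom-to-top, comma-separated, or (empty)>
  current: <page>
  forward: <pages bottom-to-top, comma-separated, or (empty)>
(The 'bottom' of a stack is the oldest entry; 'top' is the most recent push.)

After 1 (visit(O)): cur=O back=1 fwd=0
After 2 (visit(N)): cur=N back=2 fwd=0
After 3 (back): cur=O back=1 fwd=1
After 4 (forward): cur=N back=2 fwd=0
After 5 (back): cur=O back=1 fwd=1
After 6 (visit(B)): cur=B back=2 fwd=0
After 7 (back): cur=O back=1 fwd=1
After 8 (visit(L)): cur=L back=2 fwd=0
After 9 (back): cur=O back=1 fwd=1

Answer: back: HOME
current: O
forward: L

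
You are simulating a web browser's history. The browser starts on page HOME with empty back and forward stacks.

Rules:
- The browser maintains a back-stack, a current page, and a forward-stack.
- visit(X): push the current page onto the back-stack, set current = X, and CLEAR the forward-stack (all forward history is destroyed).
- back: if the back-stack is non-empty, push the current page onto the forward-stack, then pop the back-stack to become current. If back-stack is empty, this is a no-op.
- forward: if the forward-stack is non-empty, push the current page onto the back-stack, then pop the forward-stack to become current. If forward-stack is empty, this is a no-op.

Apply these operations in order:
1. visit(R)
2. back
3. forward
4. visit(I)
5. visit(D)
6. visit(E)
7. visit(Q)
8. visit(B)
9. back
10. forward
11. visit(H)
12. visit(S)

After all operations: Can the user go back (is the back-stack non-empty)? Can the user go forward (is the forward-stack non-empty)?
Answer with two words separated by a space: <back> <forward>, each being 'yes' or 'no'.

After 1 (visit(R)): cur=R back=1 fwd=0
After 2 (back): cur=HOME back=0 fwd=1
After 3 (forward): cur=R back=1 fwd=0
After 4 (visit(I)): cur=I back=2 fwd=0
After 5 (visit(D)): cur=D back=3 fwd=0
After 6 (visit(E)): cur=E back=4 fwd=0
After 7 (visit(Q)): cur=Q back=5 fwd=0
After 8 (visit(B)): cur=B back=6 fwd=0
After 9 (back): cur=Q back=5 fwd=1
After 10 (forward): cur=B back=6 fwd=0
After 11 (visit(H)): cur=H back=7 fwd=0
After 12 (visit(S)): cur=S back=8 fwd=0

Answer: yes no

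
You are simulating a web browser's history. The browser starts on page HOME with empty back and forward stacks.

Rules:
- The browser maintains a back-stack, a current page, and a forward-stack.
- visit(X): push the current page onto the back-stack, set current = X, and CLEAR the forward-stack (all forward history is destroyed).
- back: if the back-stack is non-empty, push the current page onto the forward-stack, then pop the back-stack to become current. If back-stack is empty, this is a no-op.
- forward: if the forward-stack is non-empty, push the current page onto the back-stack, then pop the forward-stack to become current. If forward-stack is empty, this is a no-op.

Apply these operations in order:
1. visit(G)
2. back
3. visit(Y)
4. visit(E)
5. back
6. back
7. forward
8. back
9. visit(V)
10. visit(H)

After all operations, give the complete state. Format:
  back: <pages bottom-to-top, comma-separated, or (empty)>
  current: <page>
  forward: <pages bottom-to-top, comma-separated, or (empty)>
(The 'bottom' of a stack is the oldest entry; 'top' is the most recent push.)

Answer: back: HOME,V
current: H
forward: (empty)

Derivation:
After 1 (visit(G)): cur=G back=1 fwd=0
After 2 (back): cur=HOME back=0 fwd=1
After 3 (visit(Y)): cur=Y back=1 fwd=0
After 4 (visit(E)): cur=E back=2 fwd=0
After 5 (back): cur=Y back=1 fwd=1
After 6 (back): cur=HOME back=0 fwd=2
After 7 (forward): cur=Y back=1 fwd=1
After 8 (back): cur=HOME back=0 fwd=2
After 9 (visit(V)): cur=V back=1 fwd=0
After 10 (visit(H)): cur=H back=2 fwd=0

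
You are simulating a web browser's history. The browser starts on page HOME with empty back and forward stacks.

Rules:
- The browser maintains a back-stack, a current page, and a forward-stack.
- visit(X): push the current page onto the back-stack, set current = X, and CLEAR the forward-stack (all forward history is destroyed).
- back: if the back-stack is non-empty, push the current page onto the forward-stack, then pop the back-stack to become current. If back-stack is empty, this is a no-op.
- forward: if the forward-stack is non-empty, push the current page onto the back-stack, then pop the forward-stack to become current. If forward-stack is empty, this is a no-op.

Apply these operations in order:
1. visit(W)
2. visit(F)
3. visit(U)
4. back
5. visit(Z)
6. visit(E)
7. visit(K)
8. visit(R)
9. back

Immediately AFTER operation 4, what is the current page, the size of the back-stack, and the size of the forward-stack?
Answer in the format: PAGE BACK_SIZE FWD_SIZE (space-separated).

After 1 (visit(W)): cur=W back=1 fwd=0
After 2 (visit(F)): cur=F back=2 fwd=0
After 3 (visit(U)): cur=U back=3 fwd=0
After 4 (back): cur=F back=2 fwd=1

F 2 1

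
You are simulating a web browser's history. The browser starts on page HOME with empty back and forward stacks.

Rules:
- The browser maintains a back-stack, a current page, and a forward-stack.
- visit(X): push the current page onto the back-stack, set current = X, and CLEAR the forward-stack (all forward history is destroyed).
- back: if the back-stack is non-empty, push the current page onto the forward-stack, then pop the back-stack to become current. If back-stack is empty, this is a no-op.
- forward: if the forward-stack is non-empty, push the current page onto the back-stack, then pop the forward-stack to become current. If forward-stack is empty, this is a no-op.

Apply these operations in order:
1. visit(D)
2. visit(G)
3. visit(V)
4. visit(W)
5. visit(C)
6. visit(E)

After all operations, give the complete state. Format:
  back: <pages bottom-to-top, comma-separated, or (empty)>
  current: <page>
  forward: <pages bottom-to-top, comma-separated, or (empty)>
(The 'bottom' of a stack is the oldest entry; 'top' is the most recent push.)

Answer: back: HOME,D,G,V,W,C
current: E
forward: (empty)

Derivation:
After 1 (visit(D)): cur=D back=1 fwd=0
After 2 (visit(G)): cur=G back=2 fwd=0
After 3 (visit(V)): cur=V back=3 fwd=0
After 4 (visit(W)): cur=W back=4 fwd=0
After 5 (visit(C)): cur=C back=5 fwd=0
After 6 (visit(E)): cur=E back=6 fwd=0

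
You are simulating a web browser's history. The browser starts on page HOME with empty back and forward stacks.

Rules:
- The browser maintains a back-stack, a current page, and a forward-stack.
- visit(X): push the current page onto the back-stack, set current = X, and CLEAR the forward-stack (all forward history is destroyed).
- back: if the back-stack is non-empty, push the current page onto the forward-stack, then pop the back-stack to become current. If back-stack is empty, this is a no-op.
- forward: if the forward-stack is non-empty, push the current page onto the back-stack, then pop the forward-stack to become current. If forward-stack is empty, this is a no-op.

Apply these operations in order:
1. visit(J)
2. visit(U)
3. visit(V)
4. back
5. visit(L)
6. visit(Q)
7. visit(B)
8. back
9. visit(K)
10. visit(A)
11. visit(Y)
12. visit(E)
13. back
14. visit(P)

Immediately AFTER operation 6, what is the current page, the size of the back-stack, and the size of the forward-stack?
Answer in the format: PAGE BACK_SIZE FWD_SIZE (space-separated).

After 1 (visit(J)): cur=J back=1 fwd=0
After 2 (visit(U)): cur=U back=2 fwd=0
After 3 (visit(V)): cur=V back=3 fwd=0
After 4 (back): cur=U back=2 fwd=1
After 5 (visit(L)): cur=L back=3 fwd=0
After 6 (visit(Q)): cur=Q back=4 fwd=0

Q 4 0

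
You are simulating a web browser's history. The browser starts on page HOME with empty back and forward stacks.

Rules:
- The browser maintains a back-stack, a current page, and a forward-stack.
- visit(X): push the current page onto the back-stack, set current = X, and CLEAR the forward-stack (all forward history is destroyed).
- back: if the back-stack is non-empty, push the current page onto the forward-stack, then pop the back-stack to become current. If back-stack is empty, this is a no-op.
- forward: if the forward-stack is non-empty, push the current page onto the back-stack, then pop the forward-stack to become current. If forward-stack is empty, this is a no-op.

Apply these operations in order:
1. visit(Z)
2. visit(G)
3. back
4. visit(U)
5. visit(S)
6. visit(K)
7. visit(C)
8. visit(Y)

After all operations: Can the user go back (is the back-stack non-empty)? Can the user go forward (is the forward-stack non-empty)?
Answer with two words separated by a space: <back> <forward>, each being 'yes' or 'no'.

After 1 (visit(Z)): cur=Z back=1 fwd=0
After 2 (visit(G)): cur=G back=2 fwd=0
After 3 (back): cur=Z back=1 fwd=1
After 4 (visit(U)): cur=U back=2 fwd=0
After 5 (visit(S)): cur=S back=3 fwd=0
After 6 (visit(K)): cur=K back=4 fwd=0
After 7 (visit(C)): cur=C back=5 fwd=0
After 8 (visit(Y)): cur=Y back=6 fwd=0

Answer: yes no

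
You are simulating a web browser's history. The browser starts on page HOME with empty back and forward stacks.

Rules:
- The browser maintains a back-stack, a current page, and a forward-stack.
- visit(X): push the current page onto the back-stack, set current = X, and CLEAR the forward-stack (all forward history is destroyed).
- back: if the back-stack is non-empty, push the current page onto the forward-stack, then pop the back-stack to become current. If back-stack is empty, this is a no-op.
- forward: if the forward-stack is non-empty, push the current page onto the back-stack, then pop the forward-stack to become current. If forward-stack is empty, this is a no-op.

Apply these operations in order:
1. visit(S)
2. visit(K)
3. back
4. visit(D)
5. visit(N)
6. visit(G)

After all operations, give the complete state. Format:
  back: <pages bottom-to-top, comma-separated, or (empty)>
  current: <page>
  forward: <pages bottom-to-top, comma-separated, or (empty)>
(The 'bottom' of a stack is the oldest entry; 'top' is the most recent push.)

Answer: back: HOME,S,D,N
current: G
forward: (empty)

Derivation:
After 1 (visit(S)): cur=S back=1 fwd=0
After 2 (visit(K)): cur=K back=2 fwd=0
After 3 (back): cur=S back=1 fwd=1
After 4 (visit(D)): cur=D back=2 fwd=0
After 5 (visit(N)): cur=N back=3 fwd=0
After 6 (visit(G)): cur=G back=4 fwd=0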